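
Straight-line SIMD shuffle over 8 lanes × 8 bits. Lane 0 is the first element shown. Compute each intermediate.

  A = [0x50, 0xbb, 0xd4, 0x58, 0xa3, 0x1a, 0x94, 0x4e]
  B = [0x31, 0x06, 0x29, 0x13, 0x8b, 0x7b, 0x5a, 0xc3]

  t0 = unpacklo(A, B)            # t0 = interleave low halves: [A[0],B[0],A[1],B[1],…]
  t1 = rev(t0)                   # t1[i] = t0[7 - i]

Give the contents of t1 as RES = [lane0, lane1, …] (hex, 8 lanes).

  t0: 50 31 bb 06 d4 29 58 13
  t1: 13 58 29 d4 06 bb 31 50

RES = [ 0x13  0x58  0x29  0xd4  0x06  0xbb  0x31  0x50 ]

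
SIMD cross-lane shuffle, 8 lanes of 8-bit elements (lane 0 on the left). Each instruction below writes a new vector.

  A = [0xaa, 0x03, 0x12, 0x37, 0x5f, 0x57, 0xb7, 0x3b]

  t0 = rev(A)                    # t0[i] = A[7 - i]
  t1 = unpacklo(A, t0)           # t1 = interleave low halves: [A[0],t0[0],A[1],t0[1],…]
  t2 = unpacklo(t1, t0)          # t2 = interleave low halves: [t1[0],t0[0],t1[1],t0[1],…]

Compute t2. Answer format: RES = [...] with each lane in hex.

→ t0 |3b|b7|57|5f|37|12|03|aa|
→ t1 |aa|3b|03|b7|12|57|37|5f|
→ t2 |aa|3b|3b|b7|03|57|b7|5f|

RES = [0xaa, 0x3b, 0x3b, 0xb7, 0x03, 0x57, 0xb7, 0x5f]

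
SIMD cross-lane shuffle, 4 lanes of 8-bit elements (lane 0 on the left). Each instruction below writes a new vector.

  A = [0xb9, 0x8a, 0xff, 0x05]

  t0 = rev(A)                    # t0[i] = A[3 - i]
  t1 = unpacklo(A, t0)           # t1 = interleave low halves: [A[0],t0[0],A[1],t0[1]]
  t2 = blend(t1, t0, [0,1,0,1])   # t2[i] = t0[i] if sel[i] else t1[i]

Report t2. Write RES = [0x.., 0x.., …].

→ t0 |05|ff|8a|b9|
→ t1 |b9|05|8a|ff|
→ t2 |b9|ff|8a|b9|

RES = [ 0xb9  0xff  0x8a  0xb9 ]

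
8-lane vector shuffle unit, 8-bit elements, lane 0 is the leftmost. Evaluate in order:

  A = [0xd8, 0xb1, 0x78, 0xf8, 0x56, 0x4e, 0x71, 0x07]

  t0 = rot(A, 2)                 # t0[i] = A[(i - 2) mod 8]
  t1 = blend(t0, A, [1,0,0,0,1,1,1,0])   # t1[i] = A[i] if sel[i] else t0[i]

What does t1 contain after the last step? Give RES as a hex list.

t0 = [0x71, 0x07, 0xd8, 0xb1, 0x78, 0xf8, 0x56, 0x4e]
t1 = [0xd8, 0x07, 0xd8, 0xb1, 0x56, 0x4e, 0x71, 0x4e]

RES = [0xd8, 0x07, 0xd8, 0xb1, 0x56, 0x4e, 0x71, 0x4e]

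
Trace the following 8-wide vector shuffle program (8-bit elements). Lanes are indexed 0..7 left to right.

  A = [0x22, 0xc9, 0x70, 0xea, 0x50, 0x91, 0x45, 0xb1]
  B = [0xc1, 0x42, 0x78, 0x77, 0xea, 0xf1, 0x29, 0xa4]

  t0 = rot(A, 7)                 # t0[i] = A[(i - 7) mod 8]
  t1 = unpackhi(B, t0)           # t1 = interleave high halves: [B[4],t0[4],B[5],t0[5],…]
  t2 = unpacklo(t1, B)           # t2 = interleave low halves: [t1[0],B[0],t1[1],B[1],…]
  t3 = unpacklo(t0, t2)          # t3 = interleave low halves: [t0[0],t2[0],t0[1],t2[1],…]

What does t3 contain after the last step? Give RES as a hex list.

  t0: c9 70 ea 50 91 45 b1 22
  t1: ea 91 f1 45 29 b1 a4 22
  t2: ea c1 91 42 f1 78 45 77
  t3: c9 ea 70 c1 ea 91 50 42

RES = [0xc9, 0xea, 0x70, 0xc1, 0xea, 0x91, 0x50, 0x42]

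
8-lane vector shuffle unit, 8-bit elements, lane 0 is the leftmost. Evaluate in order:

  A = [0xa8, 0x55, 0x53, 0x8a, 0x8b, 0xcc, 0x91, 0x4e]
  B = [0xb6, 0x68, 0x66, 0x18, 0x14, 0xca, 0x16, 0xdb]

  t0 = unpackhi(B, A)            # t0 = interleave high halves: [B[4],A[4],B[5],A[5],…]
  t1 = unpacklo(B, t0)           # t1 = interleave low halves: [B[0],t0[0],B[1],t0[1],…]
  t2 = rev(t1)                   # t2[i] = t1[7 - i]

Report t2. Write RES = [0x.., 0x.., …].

RES = [0xcc, 0x18, 0xca, 0x66, 0x8b, 0x68, 0x14, 0xb6]

  t0: 14 8b ca cc 16 91 db 4e
  t1: b6 14 68 8b 66 ca 18 cc
  t2: cc 18 ca 66 8b 68 14 b6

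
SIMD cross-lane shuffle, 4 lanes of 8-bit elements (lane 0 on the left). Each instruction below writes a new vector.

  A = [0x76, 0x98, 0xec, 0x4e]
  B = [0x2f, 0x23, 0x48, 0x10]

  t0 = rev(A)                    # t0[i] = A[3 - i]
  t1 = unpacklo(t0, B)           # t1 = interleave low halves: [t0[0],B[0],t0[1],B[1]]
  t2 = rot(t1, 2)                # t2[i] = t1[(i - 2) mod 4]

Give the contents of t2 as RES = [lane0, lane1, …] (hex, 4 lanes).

t0 = [0x4e, 0xec, 0x98, 0x76]
t1 = [0x4e, 0x2f, 0xec, 0x23]
t2 = [0xec, 0x23, 0x4e, 0x2f]

RES = [ 0xec  0x23  0x4e  0x2f ]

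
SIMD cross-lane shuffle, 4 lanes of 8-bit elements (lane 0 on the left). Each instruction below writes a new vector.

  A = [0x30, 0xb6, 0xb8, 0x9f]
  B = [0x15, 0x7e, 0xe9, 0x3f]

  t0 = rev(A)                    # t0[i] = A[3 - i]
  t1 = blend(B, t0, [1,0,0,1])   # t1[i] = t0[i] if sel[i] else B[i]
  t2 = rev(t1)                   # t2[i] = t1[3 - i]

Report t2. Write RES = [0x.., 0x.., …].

→ t0 |9f|b8|b6|30|
→ t1 |9f|7e|e9|30|
→ t2 |30|e9|7e|9f|

RES = [0x30, 0xe9, 0x7e, 0x9f]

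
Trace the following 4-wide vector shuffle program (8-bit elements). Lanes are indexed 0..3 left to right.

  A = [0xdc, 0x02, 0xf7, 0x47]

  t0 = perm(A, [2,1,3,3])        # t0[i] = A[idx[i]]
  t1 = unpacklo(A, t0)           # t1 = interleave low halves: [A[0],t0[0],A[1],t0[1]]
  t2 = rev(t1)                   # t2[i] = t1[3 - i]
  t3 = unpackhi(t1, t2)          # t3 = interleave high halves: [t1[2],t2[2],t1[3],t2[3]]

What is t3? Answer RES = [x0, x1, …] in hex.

  t0: f7 02 47 47
  t1: dc f7 02 02
  t2: 02 02 f7 dc
  t3: 02 f7 02 dc

RES = [0x02, 0xf7, 0x02, 0xdc]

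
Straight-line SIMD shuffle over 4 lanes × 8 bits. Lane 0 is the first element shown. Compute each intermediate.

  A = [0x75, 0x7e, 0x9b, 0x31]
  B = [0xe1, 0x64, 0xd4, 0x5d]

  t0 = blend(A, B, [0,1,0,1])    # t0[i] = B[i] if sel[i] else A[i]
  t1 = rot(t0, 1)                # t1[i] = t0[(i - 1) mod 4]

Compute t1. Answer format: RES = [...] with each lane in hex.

t0 = [0x75, 0x64, 0x9b, 0x5d]
t1 = [0x5d, 0x75, 0x64, 0x9b]

RES = [0x5d, 0x75, 0x64, 0x9b]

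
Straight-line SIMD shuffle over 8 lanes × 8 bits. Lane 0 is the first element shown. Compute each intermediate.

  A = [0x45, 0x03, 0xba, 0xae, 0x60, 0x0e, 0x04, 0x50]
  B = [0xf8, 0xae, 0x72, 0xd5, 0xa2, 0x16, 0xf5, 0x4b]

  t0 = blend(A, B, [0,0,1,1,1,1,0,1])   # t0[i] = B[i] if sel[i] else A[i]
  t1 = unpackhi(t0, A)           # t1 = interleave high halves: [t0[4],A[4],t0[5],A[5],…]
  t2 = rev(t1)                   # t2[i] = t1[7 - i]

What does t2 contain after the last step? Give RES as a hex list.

→ t0 |45|03|72|d5|a2|16|04|4b|
→ t1 |a2|60|16|0e|04|04|4b|50|
→ t2 |50|4b|04|04|0e|16|60|a2|

RES = [0x50, 0x4b, 0x04, 0x04, 0x0e, 0x16, 0x60, 0xa2]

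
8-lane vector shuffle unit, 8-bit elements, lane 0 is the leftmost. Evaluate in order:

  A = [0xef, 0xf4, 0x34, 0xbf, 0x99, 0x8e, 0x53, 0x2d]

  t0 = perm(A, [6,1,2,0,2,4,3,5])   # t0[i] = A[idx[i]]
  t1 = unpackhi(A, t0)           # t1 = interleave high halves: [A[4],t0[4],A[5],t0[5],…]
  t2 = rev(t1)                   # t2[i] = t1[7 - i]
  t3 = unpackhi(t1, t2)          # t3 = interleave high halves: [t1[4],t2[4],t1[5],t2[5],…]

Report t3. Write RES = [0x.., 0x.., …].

→ t0 |53|f4|34|ef|34|99|bf|8e|
→ t1 |99|34|8e|99|53|bf|2d|8e|
→ t2 |8e|2d|bf|53|99|8e|34|99|
→ t3 |53|99|bf|8e|2d|34|8e|99|

RES = [0x53, 0x99, 0xbf, 0x8e, 0x2d, 0x34, 0x8e, 0x99]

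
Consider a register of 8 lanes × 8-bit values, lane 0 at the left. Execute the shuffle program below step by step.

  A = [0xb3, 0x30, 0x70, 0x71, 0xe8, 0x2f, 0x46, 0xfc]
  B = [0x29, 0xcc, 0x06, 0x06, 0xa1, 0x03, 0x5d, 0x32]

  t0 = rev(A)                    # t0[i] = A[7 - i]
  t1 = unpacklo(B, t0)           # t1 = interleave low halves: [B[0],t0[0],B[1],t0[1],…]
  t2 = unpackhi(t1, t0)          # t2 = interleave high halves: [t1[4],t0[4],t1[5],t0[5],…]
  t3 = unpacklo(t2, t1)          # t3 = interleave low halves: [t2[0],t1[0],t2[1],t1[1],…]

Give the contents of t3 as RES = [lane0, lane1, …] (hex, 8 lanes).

  t0: fc 46 2f e8 71 70 30 b3
  t1: 29 fc cc 46 06 2f 06 e8
  t2: 06 71 2f 70 06 30 e8 b3
  t3: 06 29 71 fc 2f cc 70 46

RES = [0x06, 0x29, 0x71, 0xfc, 0x2f, 0xcc, 0x70, 0x46]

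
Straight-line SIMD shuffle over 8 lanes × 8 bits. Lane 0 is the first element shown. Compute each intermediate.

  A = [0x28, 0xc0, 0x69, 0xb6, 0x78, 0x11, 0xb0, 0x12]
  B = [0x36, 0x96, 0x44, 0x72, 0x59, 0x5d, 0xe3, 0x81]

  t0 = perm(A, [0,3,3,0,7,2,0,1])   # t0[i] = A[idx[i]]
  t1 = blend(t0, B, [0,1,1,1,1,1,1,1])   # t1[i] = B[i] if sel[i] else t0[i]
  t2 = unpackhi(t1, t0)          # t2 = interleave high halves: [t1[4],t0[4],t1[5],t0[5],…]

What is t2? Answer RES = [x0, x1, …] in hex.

  t0: 28 b6 b6 28 12 69 28 c0
  t1: 28 96 44 72 59 5d e3 81
  t2: 59 12 5d 69 e3 28 81 c0

RES = [ 0x59  0x12  0x5d  0x69  0xe3  0x28  0x81  0xc0 ]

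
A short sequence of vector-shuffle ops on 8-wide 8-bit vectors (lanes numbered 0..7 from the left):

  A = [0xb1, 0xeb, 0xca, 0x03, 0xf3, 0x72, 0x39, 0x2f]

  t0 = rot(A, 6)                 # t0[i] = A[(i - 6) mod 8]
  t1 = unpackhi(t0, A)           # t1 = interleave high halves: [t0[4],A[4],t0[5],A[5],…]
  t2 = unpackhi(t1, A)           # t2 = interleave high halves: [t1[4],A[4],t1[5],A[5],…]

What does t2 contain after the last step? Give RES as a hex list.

RES = [ 0xb1  0xf3  0x39  0x72  0xeb  0x39  0x2f  0x2f ]

t0 = [0xca, 0x03, 0xf3, 0x72, 0x39, 0x2f, 0xb1, 0xeb]
t1 = [0x39, 0xf3, 0x2f, 0x72, 0xb1, 0x39, 0xeb, 0x2f]
t2 = [0xb1, 0xf3, 0x39, 0x72, 0xeb, 0x39, 0x2f, 0x2f]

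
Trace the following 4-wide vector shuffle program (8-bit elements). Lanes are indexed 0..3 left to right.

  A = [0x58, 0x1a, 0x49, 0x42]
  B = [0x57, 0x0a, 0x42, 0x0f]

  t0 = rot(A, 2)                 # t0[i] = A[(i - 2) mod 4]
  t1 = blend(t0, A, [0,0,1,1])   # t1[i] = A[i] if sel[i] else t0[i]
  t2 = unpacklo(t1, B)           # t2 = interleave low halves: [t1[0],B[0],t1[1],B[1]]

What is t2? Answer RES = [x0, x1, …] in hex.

RES = [0x49, 0x57, 0x42, 0x0a]

  t0: 49 42 58 1a
  t1: 49 42 49 42
  t2: 49 57 42 0a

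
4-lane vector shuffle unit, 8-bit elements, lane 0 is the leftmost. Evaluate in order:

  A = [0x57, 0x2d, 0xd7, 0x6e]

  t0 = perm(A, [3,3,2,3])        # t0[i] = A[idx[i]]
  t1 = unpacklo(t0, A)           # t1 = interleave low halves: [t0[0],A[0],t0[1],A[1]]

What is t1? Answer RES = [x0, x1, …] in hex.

→ t0 |6e|6e|d7|6e|
→ t1 |6e|57|6e|2d|

RES = [ 0x6e  0x57  0x6e  0x2d ]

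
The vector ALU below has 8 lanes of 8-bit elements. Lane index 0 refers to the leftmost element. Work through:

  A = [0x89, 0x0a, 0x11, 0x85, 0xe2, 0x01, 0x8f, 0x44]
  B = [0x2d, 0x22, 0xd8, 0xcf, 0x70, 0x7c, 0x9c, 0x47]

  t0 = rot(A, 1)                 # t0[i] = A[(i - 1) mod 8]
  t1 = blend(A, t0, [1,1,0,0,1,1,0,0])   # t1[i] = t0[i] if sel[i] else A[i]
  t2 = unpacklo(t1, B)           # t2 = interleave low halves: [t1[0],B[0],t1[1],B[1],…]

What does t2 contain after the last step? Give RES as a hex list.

t0 = [0x44, 0x89, 0x0a, 0x11, 0x85, 0xe2, 0x01, 0x8f]
t1 = [0x44, 0x89, 0x11, 0x85, 0x85, 0xe2, 0x8f, 0x44]
t2 = [0x44, 0x2d, 0x89, 0x22, 0x11, 0xd8, 0x85, 0xcf]

RES = [ 0x44  0x2d  0x89  0x22  0x11  0xd8  0x85  0xcf ]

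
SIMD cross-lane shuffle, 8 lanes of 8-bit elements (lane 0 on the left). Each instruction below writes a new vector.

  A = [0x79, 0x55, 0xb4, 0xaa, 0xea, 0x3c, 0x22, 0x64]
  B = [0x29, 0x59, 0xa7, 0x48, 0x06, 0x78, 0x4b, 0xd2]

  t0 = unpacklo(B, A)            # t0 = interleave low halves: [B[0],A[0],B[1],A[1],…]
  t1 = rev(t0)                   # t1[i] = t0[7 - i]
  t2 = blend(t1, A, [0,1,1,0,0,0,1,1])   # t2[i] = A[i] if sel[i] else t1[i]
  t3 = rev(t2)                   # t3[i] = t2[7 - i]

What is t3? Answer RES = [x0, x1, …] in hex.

RES = [0x64, 0x22, 0x59, 0x55, 0xa7, 0xb4, 0x55, 0xaa]

t0 = [0x29, 0x79, 0x59, 0x55, 0xa7, 0xb4, 0x48, 0xaa]
t1 = [0xaa, 0x48, 0xb4, 0xa7, 0x55, 0x59, 0x79, 0x29]
t2 = [0xaa, 0x55, 0xb4, 0xa7, 0x55, 0x59, 0x22, 0x64]
t3 = [0x64, 0x22, 0x59, 0x55, 0xa7, 0xb4, 0x55, 0xaa]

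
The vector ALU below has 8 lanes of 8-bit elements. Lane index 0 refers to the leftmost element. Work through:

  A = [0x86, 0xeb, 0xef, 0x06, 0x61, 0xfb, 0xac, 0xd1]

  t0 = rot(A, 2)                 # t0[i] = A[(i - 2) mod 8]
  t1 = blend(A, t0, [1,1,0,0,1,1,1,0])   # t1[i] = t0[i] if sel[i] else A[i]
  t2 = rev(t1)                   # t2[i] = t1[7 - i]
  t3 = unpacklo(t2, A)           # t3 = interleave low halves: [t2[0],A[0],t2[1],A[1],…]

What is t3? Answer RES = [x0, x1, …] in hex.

RES = [ 0xd1  0x86  0x61  0xeb  0x06  0xef  0xef  0x06 ]

  t0: ac d1 86 eb ef 06 61 fb
  t1: ac d1 ef 06 ef 06 61 d1
  t2: d1 61 06 ef 06 ef d1 ac
  t3: d1 86 61 eb 06 ef ef 06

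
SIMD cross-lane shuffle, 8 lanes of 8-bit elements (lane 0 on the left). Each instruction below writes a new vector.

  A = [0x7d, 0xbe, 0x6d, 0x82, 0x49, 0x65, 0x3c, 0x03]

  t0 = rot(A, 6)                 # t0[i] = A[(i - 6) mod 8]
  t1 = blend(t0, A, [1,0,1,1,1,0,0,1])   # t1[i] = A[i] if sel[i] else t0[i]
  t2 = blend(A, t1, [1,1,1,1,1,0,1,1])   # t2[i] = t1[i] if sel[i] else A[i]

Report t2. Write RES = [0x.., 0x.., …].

RES = [0x7d, 0x82, 0x6d, 0x82, 0x49, 0x65, 0x7d, 0x03]

t0 = [0x6d, 0x82, 0x49, 0x65, 0x3c, 0x03, 0x7d, 0xbe]
t1 = [0x7d, 0x82, 0x6d, 0x82, 0x49, 0x03, 0x7d, 0x03]
t2 = [0x7d, 0x82, 0x6d, 0x82, 0x49, 0x65, 0x7d, 0x03]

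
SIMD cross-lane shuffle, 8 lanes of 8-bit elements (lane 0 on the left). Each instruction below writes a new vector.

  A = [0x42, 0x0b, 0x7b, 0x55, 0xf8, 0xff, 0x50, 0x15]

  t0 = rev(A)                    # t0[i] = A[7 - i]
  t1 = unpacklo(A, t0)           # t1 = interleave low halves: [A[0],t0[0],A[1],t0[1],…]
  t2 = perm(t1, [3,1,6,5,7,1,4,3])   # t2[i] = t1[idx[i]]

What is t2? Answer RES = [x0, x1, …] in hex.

→ t0 |15|50|ff|f8|55|7b|0b|42|
→ t1 |42|15|0b|50|7b|ff|55|f8|
→ t2 |50|15|55|ff|f8|15|7b|50|

RES = [ 0x50  0x15  0x55  0xff  0xf8  0x15  0x7b  0x50 ]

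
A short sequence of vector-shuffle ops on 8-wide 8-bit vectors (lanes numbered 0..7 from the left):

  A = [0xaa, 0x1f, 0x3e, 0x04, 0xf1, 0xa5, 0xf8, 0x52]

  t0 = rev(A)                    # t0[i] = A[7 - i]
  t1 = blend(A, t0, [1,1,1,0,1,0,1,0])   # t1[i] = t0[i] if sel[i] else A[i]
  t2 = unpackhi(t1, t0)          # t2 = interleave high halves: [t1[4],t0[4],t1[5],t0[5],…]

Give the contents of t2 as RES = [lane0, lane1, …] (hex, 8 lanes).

RES = [ 0x04  0x04  0xa5  0x3e  0x1f  0x1f  0x52  0xaa ]

  t0: 52 f8 a5 f1 04 3e 1f aa
  t1: 52 f8 a5 04 04 a5 1f 52
  t2: 04 04 a5 3e 1f 1f 52 aa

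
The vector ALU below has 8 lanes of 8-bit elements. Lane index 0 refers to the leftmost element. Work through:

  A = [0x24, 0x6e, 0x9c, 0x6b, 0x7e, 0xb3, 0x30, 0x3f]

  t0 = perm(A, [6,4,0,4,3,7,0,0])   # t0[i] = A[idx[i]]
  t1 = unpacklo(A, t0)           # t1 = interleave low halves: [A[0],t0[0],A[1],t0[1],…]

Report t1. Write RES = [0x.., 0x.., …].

  t0: 30 7e 24 7e 6b 3f 24 24
  t1: 24 30 6e 7e 9c 24 6b 7e

RES = [0x24, 0x30, 0x6e, 0x7e, 0x9c, 0x24, 0x6b, 0x7e]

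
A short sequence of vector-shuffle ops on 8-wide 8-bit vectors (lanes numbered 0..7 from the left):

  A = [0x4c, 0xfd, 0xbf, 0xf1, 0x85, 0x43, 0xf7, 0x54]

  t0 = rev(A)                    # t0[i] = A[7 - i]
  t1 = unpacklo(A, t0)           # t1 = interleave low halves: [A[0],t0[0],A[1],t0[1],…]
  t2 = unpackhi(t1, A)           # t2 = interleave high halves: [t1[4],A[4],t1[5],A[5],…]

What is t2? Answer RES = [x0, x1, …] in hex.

RES = [0xbf, 0x85, 0x43, 0x43, 0xf1, 0xf7, 0x85, 0x54]

  t0: 54 f7 43 85 f1 bf fd 4c
  t1: 4c 54 fd f7 bf 43 f1 85
  t2: bf 85 43 43 f1 f7 85 54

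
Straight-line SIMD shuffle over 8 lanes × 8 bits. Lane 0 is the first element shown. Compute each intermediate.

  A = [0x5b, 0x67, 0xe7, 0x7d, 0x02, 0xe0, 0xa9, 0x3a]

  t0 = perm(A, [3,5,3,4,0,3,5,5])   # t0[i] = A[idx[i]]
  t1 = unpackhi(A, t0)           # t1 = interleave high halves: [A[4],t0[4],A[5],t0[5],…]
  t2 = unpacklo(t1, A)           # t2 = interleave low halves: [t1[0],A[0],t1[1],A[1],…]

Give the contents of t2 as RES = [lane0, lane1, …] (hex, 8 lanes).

→ t0 |7d|e0|7d|02|5b|7d|e0|e0|
→ t1 |02|5b|e0|7d|a9|e0|3a|e0|
→ t2 |02|5b|5b|67|e0|e7|7d|7d|

RES = [0x02, 0x5b, 0x5b, 0x67, 0xe0, 0xe7, 0x7d, 0x7d]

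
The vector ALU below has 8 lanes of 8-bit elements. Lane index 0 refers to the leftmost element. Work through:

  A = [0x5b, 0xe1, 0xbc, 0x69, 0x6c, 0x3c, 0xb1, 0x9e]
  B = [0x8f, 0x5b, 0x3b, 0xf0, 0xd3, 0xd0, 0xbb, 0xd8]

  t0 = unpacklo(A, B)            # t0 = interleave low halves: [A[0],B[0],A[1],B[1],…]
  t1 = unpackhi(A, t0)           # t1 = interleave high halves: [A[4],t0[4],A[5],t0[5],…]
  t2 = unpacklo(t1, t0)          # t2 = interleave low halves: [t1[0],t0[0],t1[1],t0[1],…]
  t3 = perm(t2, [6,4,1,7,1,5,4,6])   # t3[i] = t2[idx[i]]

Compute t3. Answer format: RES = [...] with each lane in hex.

RES = [0x3b, 0x3c, 0x5b, 0x5b, 0x5b, 0xe1, 0x3c, 0x3b]

→ t0 |5b|8f|e1|5b|bc|3b|69|f0|
→ t1 |6c|bc|3c|3b|b1|69|9e|f0|
→ t2 |6c|5b|bc|8f|3c|e1|3b|5b|
→ t3 |3b|3c|5b|5b|5b|e1|3c|3b|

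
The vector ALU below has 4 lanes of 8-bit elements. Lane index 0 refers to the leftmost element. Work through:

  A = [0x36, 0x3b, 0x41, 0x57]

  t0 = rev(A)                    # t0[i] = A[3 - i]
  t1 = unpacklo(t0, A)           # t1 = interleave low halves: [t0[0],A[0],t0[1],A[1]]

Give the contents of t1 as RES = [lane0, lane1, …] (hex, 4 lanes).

t0 = [0x57, 0x41, 0x3b, 0x36]
t1 = [0x57, 0x36, 0x41, 0x3b]

RES = [ 0x57  0x36  0x41  0x3b ]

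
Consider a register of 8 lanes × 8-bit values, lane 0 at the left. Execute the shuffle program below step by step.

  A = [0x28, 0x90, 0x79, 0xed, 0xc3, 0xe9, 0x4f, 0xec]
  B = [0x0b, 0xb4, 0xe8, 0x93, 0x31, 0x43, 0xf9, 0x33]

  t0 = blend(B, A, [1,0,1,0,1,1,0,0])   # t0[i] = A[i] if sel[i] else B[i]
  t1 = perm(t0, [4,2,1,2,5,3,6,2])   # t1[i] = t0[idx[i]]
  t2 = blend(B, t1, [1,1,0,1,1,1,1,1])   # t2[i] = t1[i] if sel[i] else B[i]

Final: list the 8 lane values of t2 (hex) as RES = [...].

RES = [ 0xc3  0x79  0xe8  0x79  0xe9  0x93  0xf9  0x79 ]

t0 = [0x28, 0xb4, 0x79, 0x93, 0xc3, 0xe9, 0xf9, 0x33]
t1 = [0xc3, 0x79, 0xb4, 0x79, 0xe9, 0x93, 0xf9, 0x79]
t2 = [0xc3, 0x79, 0xe8, 0x79, 0xe9, 0x93, 0xf9, 0x79]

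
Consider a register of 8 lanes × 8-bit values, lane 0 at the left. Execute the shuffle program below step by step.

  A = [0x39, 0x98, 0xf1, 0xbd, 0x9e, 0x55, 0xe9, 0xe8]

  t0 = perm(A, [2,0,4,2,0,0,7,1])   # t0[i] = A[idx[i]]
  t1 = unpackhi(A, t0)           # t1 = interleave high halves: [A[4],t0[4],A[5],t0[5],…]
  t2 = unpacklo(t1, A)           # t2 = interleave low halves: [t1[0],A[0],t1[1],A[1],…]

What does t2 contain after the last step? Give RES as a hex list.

RES = [ 0x9e  0x39  0x39  0x98  0x55  0xf1  0x39  0xbd ]

  t0: f1 39 9e f1 39 39 e8 98
  t1: 9e 39 55 39 e9 e8 e8 98
  t2: 9e 39 39 98 55 f1 39 bd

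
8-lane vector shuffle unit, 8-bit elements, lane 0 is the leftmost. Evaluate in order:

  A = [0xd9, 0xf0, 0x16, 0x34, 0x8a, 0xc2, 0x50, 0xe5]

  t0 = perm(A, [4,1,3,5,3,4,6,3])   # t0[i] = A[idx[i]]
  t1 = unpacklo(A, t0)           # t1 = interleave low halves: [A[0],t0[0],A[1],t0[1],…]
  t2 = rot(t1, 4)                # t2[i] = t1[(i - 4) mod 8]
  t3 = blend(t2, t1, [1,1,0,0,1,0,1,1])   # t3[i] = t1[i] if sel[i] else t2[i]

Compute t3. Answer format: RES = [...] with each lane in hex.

RES = [0xd9, 0x8a, 0x34, 0xc2, 0x16, 0x8a, 0x34, 0xc2]

→ t0 |8a|f0|34|c2|34|8a|50|34|
→ t1 |d9|8a|f0|f0|16|34|34|c2|
→ t2 |16|34|34|c2|d9|8a|f0|f0|
→ t3 |d9|8a|34|c2|16|8a|34|c2|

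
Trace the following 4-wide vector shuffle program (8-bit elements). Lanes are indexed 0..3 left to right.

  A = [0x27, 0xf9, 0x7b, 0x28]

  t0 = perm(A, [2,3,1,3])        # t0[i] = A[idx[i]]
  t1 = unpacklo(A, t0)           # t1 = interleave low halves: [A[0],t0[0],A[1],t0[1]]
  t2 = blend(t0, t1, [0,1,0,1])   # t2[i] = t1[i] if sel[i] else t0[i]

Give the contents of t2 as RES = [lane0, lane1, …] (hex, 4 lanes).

RES = [ 0x7b  0x7b  0xf9  0x28 ]

→ t0 |7b|28|f9|28|
→ t1 |27|7b|f9|28|
→ t2 |7b|7b|f9|28|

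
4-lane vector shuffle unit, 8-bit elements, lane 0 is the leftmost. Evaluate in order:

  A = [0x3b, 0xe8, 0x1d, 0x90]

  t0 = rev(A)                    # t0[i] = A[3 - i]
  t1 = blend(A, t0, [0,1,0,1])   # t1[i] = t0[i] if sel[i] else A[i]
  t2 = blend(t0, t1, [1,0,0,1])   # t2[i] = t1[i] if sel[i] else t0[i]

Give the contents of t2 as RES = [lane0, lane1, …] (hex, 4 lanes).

RES = [0x3b, 0x1d, 0xe8, 0x3b]

t0 = [0x90, 0x1d, 0xe8, 0x3b]
t1 = [0x3b, 0x1d, 0x1d, 0x3b]
t2 = [0x3b, 0x1d, 0xe8, 0x3b]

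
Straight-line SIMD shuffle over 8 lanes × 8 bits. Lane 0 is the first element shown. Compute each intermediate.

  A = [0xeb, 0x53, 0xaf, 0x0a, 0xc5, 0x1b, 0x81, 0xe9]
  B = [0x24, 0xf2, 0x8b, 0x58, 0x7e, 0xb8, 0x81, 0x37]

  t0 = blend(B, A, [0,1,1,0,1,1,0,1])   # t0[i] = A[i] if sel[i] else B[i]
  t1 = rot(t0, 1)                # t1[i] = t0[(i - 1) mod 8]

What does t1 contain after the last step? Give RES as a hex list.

RES = [0xe9, 0x24, 0x53, 0xaf, 0x58, 0xc5, 0x1b, 0x81]

  t0: 24 53 af 58 c5 1b 81 e9
  t1: e9 24 53 af 58 c5 1b 81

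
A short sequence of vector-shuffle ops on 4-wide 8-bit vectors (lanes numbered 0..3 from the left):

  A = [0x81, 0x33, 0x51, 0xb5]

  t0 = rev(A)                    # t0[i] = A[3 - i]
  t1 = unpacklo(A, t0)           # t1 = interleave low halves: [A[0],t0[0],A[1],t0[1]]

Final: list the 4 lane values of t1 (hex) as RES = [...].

  t0: b5 51 33 81
  t1: 81 b5 33 51

RES = [ 0x81  0xb5  0x33  0x51 ]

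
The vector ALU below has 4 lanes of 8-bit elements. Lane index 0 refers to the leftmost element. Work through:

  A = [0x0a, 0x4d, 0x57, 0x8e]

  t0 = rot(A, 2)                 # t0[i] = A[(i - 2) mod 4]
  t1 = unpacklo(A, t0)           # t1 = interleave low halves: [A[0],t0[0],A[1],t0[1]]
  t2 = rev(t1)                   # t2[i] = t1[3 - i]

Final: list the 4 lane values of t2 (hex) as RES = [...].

RES = [ 0x8e  0x4d  0x57  0x0a ]

  t0: 57 8e 0a 4d
  t1: 0a 57 4d 8e
  t2: 8e 4d 57 0a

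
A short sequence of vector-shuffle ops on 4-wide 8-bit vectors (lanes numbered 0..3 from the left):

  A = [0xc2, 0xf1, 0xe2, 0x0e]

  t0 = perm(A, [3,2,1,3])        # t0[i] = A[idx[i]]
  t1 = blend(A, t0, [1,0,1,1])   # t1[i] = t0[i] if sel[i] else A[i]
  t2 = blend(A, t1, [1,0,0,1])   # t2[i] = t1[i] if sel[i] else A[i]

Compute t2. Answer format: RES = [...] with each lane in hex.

  t0: 0e e2 f1 0e
  t1: 0e f1 f1 0e
  t2: 0e f1 e2 0e

RES = [0x0e, 0xf1, 0xe2, 0x0e]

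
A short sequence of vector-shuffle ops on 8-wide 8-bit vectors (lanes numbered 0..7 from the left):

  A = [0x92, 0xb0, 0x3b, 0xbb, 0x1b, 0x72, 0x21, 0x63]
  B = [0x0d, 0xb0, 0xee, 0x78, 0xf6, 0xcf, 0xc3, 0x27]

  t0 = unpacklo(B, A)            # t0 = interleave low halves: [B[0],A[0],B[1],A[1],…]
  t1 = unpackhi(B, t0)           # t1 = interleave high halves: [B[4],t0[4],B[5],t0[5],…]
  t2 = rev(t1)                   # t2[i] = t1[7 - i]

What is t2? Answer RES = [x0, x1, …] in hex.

RES = [0xbb, 0x27, 0x78, 0xc3, 0x3b, 0xcf, 0xee, 0xf6]

→ t0 |0d|92|b0|b0|ee|3b|78|bb|
→ t1 |f6|ee|cf|3b|c3|78|27|bb|
→ t2 |bb|27|78|c3|3b|cf|ee|f6|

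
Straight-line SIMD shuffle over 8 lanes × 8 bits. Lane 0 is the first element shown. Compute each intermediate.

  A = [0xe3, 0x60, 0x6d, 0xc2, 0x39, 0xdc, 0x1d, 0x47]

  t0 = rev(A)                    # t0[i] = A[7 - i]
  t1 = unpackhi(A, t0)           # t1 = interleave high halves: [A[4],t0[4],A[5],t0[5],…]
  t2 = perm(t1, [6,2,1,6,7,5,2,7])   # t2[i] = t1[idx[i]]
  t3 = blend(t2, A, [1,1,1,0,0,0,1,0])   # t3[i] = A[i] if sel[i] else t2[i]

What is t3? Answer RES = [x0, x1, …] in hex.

→ t0 |47|1d|dc|39|c2|6d|60|e3|
→ t1 |39|c2|dc|6d|1d|60|47|e3|
→ t2 |47|dc|c2|47|e3|60|dc|e3|
→ t3 |e3|60|6d|47|e3|60|1d|e3|

RES = [ 0xe3  0x60  0x6d  0x47  0xe3  0x60  0x1d  0xe3 ]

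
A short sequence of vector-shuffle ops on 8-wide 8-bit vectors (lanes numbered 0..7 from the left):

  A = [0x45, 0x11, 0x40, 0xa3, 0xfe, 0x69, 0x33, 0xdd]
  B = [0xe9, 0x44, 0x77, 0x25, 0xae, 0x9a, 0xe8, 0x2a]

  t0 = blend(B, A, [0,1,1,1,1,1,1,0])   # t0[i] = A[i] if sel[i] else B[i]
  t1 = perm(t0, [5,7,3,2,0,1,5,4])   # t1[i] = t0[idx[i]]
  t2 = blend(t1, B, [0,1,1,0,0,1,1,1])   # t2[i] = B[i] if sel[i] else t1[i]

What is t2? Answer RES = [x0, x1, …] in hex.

t0 = [0xe9, 0x11, 0x40, 0xa3, 0xfe, 0x69, 0x33, 0x2a]
t1 = [0x69, 0x2a, 0xa3, 0x40, 0xe9, 0x11, 0x69, 0xfe]
t2 = [0x69, 0x44, 0x77, 0x40, 0xe9, 0x9a, 0xe8, 0x2a]

RES = [0x69, 0x44, 0x77, 0x40, 0xe9, 0x9a, 0xe8, 0x2a]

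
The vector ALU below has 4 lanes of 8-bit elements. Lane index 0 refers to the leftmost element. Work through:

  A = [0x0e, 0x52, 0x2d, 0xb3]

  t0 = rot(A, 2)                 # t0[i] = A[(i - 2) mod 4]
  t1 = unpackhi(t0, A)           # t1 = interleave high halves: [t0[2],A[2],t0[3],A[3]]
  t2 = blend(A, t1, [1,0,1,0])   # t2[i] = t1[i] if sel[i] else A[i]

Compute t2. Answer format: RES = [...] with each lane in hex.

RES = [ 0x0e  0x52  0x52  0xb3 ]

t0 = [0x2d, 0xb3, 0x0e, 0x52]
t1 = [0x0e, 0x2d, 0x52, 0xb3]
t2 = [0x0e, 0x52, 0x52, 0xb3]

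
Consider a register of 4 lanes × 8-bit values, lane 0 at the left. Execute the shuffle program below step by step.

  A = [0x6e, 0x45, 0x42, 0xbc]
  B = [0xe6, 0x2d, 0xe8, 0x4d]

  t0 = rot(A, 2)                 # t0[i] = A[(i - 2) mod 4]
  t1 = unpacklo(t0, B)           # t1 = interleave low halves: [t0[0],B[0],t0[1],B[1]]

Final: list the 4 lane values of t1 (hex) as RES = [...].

→ t0 |42|bc|6e|45|
→ t1 |42|e6|bc|2d|

RES = [0x42, 0xe6, 0xbc, 0x2d]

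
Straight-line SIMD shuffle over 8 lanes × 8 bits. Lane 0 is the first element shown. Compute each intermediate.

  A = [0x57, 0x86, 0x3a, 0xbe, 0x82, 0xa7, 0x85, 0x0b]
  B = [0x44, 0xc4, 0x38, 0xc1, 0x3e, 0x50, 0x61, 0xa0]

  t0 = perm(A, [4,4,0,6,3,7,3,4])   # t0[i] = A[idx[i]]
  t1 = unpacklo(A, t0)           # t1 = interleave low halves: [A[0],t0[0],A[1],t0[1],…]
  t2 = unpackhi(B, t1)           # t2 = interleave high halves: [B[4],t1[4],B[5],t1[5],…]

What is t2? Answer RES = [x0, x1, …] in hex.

RES = [ 0x3e  0x3a  0x50  0x57  0x61  0xbe  0xa0  0x85 ]

t0 = [0x82, 0x82, 0x57, 0x85, 0xbe, 0x0b, 0xbe, 0x82]
t1 = [0x57, 0x82, 0x86, 0x82, 0x3a, 0x57, 0xbe, 0x85]
t2 = [0x3e, 0x3a, 0x50, 0x57, 0x61, 0xbe, 0xa0, 0x85]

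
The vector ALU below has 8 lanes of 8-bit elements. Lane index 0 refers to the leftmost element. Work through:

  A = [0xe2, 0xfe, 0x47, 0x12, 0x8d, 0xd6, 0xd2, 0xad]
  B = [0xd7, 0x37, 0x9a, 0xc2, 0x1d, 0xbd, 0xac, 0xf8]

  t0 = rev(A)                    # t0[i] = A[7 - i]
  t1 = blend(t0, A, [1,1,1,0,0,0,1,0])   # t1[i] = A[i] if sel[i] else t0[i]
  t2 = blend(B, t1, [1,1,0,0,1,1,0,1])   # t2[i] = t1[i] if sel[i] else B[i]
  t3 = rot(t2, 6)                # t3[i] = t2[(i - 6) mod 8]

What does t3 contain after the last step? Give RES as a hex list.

t0 = [0xad, 0xd2, 0xd6, 0x8d, 0x12, 0x47, 0xfe, 0xe2]
t1 = [0xe2, 0xfe, 0x47, 0x8d, 0x12, 0x47, 0xd2, 0xe2]
t2 = [0xe2, 0xfe, 0x9a, 0xc2, 0x12, 0x47, 0xac, 0xe2]
t3 = [0x9a, 0xc2, 0x12, 0x47, 0xac, 0xe2, 0xe2, 0xfe]

RES = [ 0x9a  0xc2  0x12  0x47  0xac  0xe2  0xe2  0xfe ]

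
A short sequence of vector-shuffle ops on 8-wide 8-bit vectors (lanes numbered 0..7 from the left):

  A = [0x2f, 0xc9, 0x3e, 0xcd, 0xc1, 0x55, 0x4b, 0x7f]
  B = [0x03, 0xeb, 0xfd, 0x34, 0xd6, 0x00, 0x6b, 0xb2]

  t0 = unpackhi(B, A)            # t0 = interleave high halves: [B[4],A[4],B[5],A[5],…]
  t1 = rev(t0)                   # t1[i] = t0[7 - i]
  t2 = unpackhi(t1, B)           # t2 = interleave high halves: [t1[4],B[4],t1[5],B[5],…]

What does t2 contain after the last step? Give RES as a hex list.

RES = [0x55, 0xd6, 0x00, 0x00, 0xc1, 0x6b, 0xd6, 0xb2]

  t0: d6 c1 00 55 6b 4b b2 7f
  t1: 7f b2 4b 6b 55 00 c1 d6
  t2: 55 d6 00 00 c1 6b d6 b2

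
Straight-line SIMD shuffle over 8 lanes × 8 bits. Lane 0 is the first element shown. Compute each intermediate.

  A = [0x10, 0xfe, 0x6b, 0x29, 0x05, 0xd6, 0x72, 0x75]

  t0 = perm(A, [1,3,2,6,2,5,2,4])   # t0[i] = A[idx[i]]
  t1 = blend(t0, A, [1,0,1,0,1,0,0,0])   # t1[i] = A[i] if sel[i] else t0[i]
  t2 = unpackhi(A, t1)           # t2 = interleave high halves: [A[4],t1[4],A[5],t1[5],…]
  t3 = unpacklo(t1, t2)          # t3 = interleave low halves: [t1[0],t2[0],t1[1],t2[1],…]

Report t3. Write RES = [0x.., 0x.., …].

t0 = [0xfe, 0x29, 0x6b, 0x72, 0x6b, 0xd6, 0x6b, 0x05]
t1 = [0x10, 0x29, 0x6b, 0x72, 0x05, 0xd6, 0x6b, 0x05]
t2 = [0x05, 0x05, 0xd6, 0xd6, 0x72, 0x6b, 0x75, 0x05]
t3 = [0x10, 0x05, 0x29, 0x05, 0x6b, 0xd6, 0x72, 0xd6]

RES = [0x10, 0x05, 0x29, 0x05, 0x6b, 0xd6, 0x72, 0xd6]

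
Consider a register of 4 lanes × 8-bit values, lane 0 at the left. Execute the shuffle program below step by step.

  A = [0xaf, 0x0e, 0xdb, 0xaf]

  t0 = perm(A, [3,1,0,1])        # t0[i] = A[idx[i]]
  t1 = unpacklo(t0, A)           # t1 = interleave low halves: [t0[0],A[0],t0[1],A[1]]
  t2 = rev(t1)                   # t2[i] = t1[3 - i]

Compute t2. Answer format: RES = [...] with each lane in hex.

  t0: af 0e af 0e
  t1: af af 0e 0e
  t2: 0e 0e af af

RES = [ 0x0e  0x0e  0xaf  0xaf ]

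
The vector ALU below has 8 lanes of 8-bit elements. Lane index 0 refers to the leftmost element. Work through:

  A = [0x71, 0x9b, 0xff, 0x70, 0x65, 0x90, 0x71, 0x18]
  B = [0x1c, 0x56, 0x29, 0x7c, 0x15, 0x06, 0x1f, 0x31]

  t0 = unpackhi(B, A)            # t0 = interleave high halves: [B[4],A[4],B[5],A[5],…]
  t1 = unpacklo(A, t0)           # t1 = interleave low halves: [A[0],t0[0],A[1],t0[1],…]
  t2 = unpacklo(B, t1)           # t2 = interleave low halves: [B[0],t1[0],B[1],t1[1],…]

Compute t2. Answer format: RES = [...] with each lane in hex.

  t0: 15 65 06 90 1f 71 31 18
  t1: 71 15 9b 65 ff 06 70 90
  t2: 1c 71 56 15 29 9b 7c 65

RES = [ 0x1c  0x71  0x56  0x15  0x29  0x9b  0x7c  0x65 ]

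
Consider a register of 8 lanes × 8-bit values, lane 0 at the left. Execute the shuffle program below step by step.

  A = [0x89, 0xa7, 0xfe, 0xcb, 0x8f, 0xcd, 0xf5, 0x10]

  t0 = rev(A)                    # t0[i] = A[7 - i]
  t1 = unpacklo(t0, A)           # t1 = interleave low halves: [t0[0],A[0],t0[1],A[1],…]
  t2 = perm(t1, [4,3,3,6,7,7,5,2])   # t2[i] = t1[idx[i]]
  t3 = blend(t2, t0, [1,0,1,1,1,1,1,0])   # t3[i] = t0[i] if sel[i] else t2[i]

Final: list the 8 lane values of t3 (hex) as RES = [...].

  t0: 10 f5 cd 8f cb fe a7 89
  t1: 10 89 f5 a7 cd fe 8f cb
  t2: cd a7 a7 8f cb cb fe f5
  t3: 10 a7 cd 8f cb fe a7 f5

RES = [ 0x10  0xa7  0xcd  0x8f  0xcb  0xfe  0xa7  0xf5 ]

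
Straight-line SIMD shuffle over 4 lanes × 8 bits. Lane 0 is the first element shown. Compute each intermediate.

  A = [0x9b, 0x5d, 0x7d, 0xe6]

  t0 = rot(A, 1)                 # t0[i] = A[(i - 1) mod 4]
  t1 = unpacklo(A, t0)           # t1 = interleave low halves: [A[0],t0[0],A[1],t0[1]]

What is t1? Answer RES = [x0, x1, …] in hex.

RES = [0x9b, 0xe6, 0x5d, 0x9b]

  t0: e6 9b 5d 7d
  t1: 9b e6 5d 9b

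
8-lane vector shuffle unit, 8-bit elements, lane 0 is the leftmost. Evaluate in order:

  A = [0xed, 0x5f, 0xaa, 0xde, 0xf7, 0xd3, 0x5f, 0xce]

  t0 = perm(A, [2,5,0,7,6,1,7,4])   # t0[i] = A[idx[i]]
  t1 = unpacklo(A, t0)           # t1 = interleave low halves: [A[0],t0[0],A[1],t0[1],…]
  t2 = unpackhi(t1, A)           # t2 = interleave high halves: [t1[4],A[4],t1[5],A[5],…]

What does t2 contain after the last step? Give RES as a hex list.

RES = [ 0xaa  0xf7  0xed  0xd3  0xde  0x5f  0xce  0xce ]

→ t0 |aa|d3|ed|ce|5f|5f|ce|f7|
→ t1 |ed|aa|5f|d3|aa|ed|de|ce|
→ t2 |aa|f7|ed|d3|de|5f|ce|ce|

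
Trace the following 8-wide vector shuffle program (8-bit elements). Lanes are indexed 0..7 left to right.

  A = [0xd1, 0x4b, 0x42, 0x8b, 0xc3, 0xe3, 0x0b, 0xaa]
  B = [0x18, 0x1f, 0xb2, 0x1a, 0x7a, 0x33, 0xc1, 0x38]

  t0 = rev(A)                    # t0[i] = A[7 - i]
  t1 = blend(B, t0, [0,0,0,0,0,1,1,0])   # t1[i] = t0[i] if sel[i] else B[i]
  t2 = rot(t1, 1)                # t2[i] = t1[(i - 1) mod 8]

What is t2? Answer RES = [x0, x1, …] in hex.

RES = [ 0x38  0x18  0x1f  0xb2  0x1a  0x7a  0x42  0x4b ]

  t0: aa 0b e3 c3 8b 42 4b d1
  t1: 18 1f b2 1a 7a 42 4b 38
  t2: 38 18 1f b2 1a 7a 42 4b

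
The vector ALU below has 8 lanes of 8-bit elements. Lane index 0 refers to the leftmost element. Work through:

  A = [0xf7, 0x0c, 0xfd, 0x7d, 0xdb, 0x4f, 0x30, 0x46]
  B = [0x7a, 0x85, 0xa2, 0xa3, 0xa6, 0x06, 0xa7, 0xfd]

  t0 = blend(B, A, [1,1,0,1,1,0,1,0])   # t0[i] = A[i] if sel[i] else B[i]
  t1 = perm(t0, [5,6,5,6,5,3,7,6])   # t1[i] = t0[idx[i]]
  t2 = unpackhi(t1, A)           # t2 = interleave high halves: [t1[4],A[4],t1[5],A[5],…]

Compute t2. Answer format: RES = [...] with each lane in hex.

RES = [ 0x06  0xdb  0x7d  0x4f  0xfd  0x30  0x30  0x46 ]

→ t0 |f7|0c|a2|7d|db|06|30|fd|
→ t1 |06|30|06|30|06|7d|fd|30|
→ t2 |06|db|7d|4f|fd|30|30|46|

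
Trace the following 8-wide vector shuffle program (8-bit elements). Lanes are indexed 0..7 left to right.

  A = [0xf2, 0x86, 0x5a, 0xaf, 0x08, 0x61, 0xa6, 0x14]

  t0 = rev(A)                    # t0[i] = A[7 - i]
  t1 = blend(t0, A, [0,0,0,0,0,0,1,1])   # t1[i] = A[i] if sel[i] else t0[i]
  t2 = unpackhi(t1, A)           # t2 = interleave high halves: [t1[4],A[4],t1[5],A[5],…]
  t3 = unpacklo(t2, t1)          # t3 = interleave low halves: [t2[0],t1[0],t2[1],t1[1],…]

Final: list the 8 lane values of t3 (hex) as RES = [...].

RES = [0xaf, 0x14, 0x08, 0xa6, 0x5a, 0x61, 0x61, 0x08]

t0 = [0x14, 0xa6, 0x61, 0x08, 0xaf, 0x5a, 0x86, 0xf2]
t1 = [0x14, 0xa6, 0x61, 0x08, 0xaf, 0x5a, 0xa6, 0x14]
t2 = [0xaf, 0x08, 0x5a, 0x61, 0xa6, 0xa6, 0x14, 0x14]
t3 = [0xaf, 0x14, 0x08, 0xa6, 0x5a, 0x61, 0x61, 0x08]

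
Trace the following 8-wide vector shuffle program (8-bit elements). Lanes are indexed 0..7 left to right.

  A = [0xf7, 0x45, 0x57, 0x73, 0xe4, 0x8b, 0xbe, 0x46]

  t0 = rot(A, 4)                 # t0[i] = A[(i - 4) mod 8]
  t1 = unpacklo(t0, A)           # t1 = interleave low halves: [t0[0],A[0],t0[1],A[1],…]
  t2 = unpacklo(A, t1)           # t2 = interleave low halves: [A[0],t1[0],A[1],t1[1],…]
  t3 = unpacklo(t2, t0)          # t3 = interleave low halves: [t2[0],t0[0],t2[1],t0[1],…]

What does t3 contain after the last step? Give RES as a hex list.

→ t0 |e4|8b|be|46|f7|45|57|73|
→ t1 |e4|f7|8b|45|be|57|46|73|
→ t2 |f7|e4|45|f7|57|8b|73|45|
→ t3 |f7|e4|e4|8b|45|be|f7|46|

RES = [0xf7, 0xe4, 0xe4, 0x8b, 0x45, 0xbe, 0xf7, 0x46]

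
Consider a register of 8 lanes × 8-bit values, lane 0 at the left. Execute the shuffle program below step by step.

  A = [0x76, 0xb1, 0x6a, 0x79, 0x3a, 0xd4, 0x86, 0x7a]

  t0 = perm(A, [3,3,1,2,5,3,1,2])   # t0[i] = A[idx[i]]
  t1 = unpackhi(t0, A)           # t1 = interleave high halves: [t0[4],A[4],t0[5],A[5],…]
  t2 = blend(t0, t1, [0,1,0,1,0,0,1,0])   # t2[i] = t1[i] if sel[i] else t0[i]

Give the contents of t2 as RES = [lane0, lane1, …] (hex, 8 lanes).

RES = [0x79, 0x3a, 0xb1, 0xd4, 0xd4, 0x79, 0x6a, 0x6a]

t0 = [0x79, 0x79, 0xb1, 0x6a, 0xd4, 0x79, 0xb1, 0x6a]
t1 = [0xd4, 0x3a, 0x79, 0xd4, 0xb1, 0x86, 0x6a, 0x7a]
t2 = [0x79, 0x3a, 0xb1, 0xd4, 0xd4, 0x79, 0x6a, 0x6a]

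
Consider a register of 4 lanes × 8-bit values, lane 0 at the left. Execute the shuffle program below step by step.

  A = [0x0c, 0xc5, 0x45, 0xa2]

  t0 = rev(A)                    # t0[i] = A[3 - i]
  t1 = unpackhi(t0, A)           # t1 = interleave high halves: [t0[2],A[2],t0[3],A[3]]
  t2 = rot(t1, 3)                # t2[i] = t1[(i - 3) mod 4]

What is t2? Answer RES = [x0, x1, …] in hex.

RES = [ 0x45  0x0c  0xa2  0xc5 ]

  t0: a2 45 c5 0c
  t1: c5 45 0c a2
  t2: 45 0c a2 c5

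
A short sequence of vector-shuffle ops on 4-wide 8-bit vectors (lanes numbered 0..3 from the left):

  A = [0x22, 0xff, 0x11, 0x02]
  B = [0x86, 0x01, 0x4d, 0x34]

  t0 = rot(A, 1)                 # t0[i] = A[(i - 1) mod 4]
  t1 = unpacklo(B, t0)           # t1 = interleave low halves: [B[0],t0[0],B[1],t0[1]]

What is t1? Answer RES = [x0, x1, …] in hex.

RES = [0x86, 0x02, 0x01, 0x22]

t0 = [0x02, 0x22, 0xff, 0x11]
t1 = [0x86, 0x02, 0x01, 0x22]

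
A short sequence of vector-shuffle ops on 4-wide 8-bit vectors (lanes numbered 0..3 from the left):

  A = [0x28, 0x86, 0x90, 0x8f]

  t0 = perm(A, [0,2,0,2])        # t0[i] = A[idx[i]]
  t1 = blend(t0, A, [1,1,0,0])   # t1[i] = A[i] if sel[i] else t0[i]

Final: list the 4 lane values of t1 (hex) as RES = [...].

→ t0 |28|90|28|90|
→ t1 |28|86|28|90|

RES = [0x28, 0x86, 0x28, 0x90]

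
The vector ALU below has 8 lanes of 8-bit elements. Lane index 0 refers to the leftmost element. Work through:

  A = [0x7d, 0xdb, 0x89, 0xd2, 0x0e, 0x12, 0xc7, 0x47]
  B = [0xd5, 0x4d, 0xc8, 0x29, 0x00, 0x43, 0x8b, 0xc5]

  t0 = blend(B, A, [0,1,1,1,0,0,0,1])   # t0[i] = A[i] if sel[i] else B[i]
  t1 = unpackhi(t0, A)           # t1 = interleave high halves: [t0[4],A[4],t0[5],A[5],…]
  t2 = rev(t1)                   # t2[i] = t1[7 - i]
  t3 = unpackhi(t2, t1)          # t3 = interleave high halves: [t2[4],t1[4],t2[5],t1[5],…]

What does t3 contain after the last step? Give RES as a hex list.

→ t0 |d5|db|89|d2|00|43|8b|47|
→ t1 |00|0e|43|12|8b|c7|47|47|
→ t2 |47|47|c7|8b|12|43|0e|00|
→ t3 |12|8b|43|c7|0e|47|00|47|

RES = [0x12, 0x8b, 0x43, 0xc7, 0x0e, 0x47, 0x00, 0x47]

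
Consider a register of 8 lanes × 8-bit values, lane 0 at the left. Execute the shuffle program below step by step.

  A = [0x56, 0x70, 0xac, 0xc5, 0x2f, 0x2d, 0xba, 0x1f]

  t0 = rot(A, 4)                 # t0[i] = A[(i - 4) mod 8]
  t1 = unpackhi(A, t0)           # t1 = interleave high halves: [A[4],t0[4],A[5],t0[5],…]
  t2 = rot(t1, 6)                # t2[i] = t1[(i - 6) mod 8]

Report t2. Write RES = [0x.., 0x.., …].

→ t0 |2f|2d|ba|1f|56|70|ac|c5|
→ t1 |2f|56|2d|70|ba|ac|1f|c5|
→ t2 |2d|70|ba|ac|1f|c5|2f|56|

RES = [ 0x2d  0x70  0xba  0xac  0x1f  0xc5  0x2f  0x56 ]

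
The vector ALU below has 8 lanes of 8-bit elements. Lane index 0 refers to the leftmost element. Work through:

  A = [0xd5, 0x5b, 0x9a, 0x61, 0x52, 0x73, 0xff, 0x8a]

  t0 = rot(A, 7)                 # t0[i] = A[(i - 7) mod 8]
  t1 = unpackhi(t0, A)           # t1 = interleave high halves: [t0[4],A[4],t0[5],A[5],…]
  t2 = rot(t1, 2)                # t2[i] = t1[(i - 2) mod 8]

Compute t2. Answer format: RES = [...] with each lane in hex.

RES = [0xd5, 0x8a, 0x73, 0x52, 0xff, 0x73, 0x8a, 0xff]

t0 = [0x5b, 0x9a, 0x61, 0x52, 0x73, 0xff, 0x8a, 0xd5]
t1 = [0x73, 0x52, 0xff, 0x73, 0x8a, 0xff, 0xd5, 0x8a]
t2 = [0xd5, 0x8a, 0x73, 0x52, 0xff, 0x73, 0x8a, 0xff]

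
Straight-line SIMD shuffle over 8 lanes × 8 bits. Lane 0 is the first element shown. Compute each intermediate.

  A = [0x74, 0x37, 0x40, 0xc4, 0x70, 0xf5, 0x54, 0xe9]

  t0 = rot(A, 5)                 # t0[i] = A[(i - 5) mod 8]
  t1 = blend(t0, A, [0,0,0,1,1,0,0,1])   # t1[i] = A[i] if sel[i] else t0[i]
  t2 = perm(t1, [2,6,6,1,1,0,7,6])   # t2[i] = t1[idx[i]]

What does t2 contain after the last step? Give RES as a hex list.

RES = [ 0xf5  0x37  0x37  0x70  0x70  0xc4  0xe9  0x37 ]

  t0: c4 70 f5 54 e9 74 37 40
  t1: c4 70 f5 c4 70 74 37 e9
  t2: f5 37 37 70 70 c4 e9 37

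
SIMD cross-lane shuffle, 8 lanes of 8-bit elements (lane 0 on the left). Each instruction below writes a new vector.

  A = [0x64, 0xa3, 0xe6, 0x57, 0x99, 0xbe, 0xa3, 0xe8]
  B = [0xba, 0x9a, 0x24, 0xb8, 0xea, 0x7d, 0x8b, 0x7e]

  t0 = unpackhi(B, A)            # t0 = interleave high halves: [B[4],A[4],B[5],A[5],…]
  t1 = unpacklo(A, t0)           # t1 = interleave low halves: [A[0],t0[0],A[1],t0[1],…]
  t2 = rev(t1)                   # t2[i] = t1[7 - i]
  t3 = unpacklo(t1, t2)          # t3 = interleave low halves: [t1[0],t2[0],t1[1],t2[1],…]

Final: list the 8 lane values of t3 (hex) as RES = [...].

RES = [0x64, 0xbe, 0xea, 0x57, 0xa3, 0x7d, 0x99, 0xe6]

→ t0 |ea|99|7d|be|8b|a3|7e|e8|
→ t1 |64|ea|a3|99|e6|7d|57|be|
→ t2 |be|57|7d|e6|99|a3|ea|64|
→ t3 |64|be|ea|57|a3|7d|99|e6|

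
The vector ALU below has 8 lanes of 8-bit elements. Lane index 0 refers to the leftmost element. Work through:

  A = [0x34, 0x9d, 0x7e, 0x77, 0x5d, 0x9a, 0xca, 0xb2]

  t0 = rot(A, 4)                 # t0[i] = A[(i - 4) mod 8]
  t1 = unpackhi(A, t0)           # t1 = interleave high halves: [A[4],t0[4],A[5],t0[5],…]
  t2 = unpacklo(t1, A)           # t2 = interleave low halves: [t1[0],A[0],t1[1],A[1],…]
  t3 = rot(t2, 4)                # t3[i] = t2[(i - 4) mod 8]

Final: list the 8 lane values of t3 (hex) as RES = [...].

RES = [0x9a, 0x7e, 0x9d, 0x77, 0x5d, 0x34, 0x34, 0x9d]

t0 = [0x5d, 0x9a, 0xca, 0xb2, 0x34, 0x9d, 0x7e, 0x77]
t1 = [0x5d, 0x34, 0x9a, 0x9d, 0xca, 0x7e, 0xb2, 0x77]
t2 = [0x5d, 0x34, 0x34, 0x9d, 0x9a, 0x7e, 0x9d, 0x77]
t3 = [0x9a, 0x7e, 0x9d, 0x77, 0x5d, 0x34, 0x34, 0x9d]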